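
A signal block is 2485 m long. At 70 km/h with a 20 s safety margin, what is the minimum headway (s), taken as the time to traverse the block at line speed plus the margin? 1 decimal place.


V = 70 / 3.6 = 19.4444 m/s
Block traversal time = 2485 / 19.4444 = 127.8 s
Headway = 127.8 + 20
Headway = 147.8 s

147.8


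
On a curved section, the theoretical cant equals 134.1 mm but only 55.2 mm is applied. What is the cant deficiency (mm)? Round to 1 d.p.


Cant deficiency = equilibrium cant - actual cant
CD = 134.1 - 55.2
CD = 78.9 mm

78.9


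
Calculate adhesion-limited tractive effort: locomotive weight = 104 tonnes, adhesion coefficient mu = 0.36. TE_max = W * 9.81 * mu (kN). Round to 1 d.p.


TE_max = W * g * mu
TE_max = 104 * 9.81 * 0.36
TE_max = 1020.24 * 0.36
TE_max = 367.3 kN

367.3


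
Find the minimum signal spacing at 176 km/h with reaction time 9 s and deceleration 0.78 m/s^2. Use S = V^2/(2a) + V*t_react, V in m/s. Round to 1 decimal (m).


V = 176 / 3.6 = 48.8889 m/s
Braking distance = 48.8889^2 / (2*0.78) = 1532.1304 m
Sighting distance = 48.8889 * 9 = 440.0 m
S = 1532.1304 + 440.0 = 1972.1 m

1972.1


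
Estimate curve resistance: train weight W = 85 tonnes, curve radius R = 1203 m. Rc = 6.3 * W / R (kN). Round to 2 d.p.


Rc = 6.3 * W / R
Rc = 6.3 * 85 / 1203
Rc = 535.5 / 1203
Rc = 0.45 kN

0.45


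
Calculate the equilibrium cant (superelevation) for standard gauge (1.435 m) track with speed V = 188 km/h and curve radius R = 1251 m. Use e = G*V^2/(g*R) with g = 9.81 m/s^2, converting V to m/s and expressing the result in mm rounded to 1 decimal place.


Convert speed: V = 188 / 3.6 = 52.2222 m/s
Apply formula: e = 1.435 * 52.2222^2 / (9.81 * 1251)
e = 1.435 * 2727.1605 / 12272.31
e = 0.318887 m = 318.9 mm

318.9


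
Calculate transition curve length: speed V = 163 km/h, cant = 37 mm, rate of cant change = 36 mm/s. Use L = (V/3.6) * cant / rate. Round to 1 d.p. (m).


Convert speed: V = 163 / 3.6 = 45.2778 m/s
L = 45.2778 * 37 / 36
L = 1675.2778 / 36
L = 46.5 m

46.5


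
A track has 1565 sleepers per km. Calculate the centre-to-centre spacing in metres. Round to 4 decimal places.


Spacing = 1000 m / number of sleepers
Spacing = 1000 / 1565
Spacing = 0.6390 m

0.6390


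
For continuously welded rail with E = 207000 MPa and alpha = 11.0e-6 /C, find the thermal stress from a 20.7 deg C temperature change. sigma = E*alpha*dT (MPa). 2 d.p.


sigma = E * alpha * dT
sigma = 207000 * 11.0e-6 * 20.7
sigma = 2.277 * 20.7
sigma = 47.13 MPa

47.13


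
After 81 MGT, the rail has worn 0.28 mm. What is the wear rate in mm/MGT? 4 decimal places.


Wear rate = total wear / cumulative tonnage
Rate = 0.28 / 81
Rate = 0.0035 mm/MGT

0.0035


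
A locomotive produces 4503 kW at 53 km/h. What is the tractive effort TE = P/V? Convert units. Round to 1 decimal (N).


Convert: P = 4503 kW = 4503000 W
V = 53 / 3.6 = 14.7222 m/s
TE = 4503000 / 14.7222
TE = 305864.2 N

305864.2


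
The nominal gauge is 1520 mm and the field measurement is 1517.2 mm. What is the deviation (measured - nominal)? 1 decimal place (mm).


Deviation = measured - nominal
Deviation = 1517.2 - 1520
Deviation = -2.8 mm

-2.8


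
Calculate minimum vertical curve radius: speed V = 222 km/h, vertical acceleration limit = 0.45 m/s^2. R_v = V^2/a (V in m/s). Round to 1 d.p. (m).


Convert speed: V = 222 / 3.6 = 61.6667 m/s
V^2 = 3802.7778 m^2/s^2
R_v = 3802.7778 / 0.45
R_v = 8450.6 m

8450.6


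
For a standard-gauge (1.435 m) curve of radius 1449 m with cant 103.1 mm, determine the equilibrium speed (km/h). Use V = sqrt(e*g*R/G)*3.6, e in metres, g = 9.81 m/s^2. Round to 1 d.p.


Convert cant: e = 103.1 mm = 0.1031 m
V_ms = sqrt(0.1031 * 9.81 * 1449 / 1.435)
V_ms = sqrt(1021.278424) = 31.9574 m/s
V = 31.9574 * 3.6 = 115.0 km/h

115.0


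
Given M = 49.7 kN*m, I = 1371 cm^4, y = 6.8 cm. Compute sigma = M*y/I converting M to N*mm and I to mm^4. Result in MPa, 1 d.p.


Convert units:
M = 49.7 kN*m = 49700000 N*mm
y = 6.8 cm = 68 mm
I = 1371 cm^4 = 13710000 mm^4
sigma = 49700000 * 68 / 13710000
sigma = 246.5 MPa

246.5


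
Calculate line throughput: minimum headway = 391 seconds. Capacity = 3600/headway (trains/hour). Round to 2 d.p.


Capacity = 3600 / headway
Capacity = 3600 / 391
Capacity = 9.21 trains/hour

9.21


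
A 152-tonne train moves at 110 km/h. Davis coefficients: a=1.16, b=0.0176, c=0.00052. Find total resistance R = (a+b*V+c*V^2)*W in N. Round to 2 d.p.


b*V = 0.0176 * 110 = 1.936
c*V^2 = 0.00052 * 12100 = 6.292
R_per_t = 1.16 + 1.936 + 6.292 = 9.388 N/t
R_total = 9.388 * 152 = 1426.98 N

1426.98


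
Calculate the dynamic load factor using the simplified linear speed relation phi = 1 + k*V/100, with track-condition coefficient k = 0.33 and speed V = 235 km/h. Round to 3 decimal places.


phi = 1 + k * V / 100
phi = 1 + 0.33 * 235 / 100
phi = 1 + 0.7755
phi = 1.776

1.776


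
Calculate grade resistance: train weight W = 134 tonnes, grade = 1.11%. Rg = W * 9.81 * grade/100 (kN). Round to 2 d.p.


Rg = W * 9.81 * grade / 100
Rg = 134 * 9.81 * 1.11 / 100
Rg = 1314.54 * 0.0111
Rg = 14.59 kN

14.59


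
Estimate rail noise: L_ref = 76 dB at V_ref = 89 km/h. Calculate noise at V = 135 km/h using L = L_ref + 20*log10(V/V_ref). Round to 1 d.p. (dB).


V/V_ref = 135 / 89 = 1.516854
log10(1.516854) = 0.180944
20 * 0.180944 = 3.6189
L = 76 + 3.6189 = 79.6 dB

79.6


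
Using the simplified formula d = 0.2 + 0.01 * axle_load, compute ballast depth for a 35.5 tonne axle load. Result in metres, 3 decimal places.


d = 0.2 + 0.01 * 35.5
d = 0.2 + 0.355
d = 0.555 m

0.555


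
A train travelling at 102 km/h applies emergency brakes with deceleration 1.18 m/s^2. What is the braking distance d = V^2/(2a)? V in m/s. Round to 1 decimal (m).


Convert speed: V = 102 / 3.6 = 28.3333 m/s
V^2 = 802.7778
d = 802.7778 / (2 * 1.18)
d = 802.7778 / 2.36
d = 340.2 m

340.2


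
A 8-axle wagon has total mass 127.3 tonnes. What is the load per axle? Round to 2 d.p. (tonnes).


Load per axle = total weight / number of axles
Load = 127.3 / 8
Load = 15.91 tonnes

15.91


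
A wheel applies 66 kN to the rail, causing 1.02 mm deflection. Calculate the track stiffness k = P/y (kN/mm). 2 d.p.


Track stiffness k = P / y
k = 66 / 1.02
k = 64.71 kN/mm

64.71


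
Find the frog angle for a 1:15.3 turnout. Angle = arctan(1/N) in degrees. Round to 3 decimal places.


1/N = 1/15.3 = 0.065359
angle = arctan(0.065359) = 0.065267 rad
angle = 0.065267 * 180/pi = 3.740 degrees

3.740


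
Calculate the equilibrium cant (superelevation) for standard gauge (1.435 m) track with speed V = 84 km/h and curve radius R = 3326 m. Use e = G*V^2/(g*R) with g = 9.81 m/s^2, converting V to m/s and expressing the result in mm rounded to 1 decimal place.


Convert speed: V = 84 / 3.6 = 23.3333 m/s
Apply formula: e = 1.435 * 23.3333^2 / (9.81 * 3326)
e = 1.435 * 544.4444 / 32628.06
e = 0.023945 m = 23.9 mm

23.9


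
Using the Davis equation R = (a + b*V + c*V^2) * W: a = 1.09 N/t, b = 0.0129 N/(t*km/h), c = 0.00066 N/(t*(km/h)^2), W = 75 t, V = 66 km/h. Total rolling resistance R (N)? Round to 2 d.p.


b*V = 0.0129 * 66 = 0.8514
c*V^2 = 0.00066 * 4356 = 2.87496
R_per_t = 1.09 + 0.8514 + 2.87496 = 4.81636 N/t
R_total = 4.81636 * 75 = 361.23 N

361.23


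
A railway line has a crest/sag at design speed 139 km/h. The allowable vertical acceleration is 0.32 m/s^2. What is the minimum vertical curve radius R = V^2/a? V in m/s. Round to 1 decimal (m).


Convert speed: V = 139 / 3.6 = 38.6111 m/s
V^2 = 1490.8179 m^2/s^2
R_v = 1490.8179 / 0.32
R_v = 4658.8 m

4658.8


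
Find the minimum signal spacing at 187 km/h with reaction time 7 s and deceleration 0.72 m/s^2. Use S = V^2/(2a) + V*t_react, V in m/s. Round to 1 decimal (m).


V = 187 / 3.6 = 51.9444 m/s
Braking distance = 51.9444^2 / (2*0.72) = 1873.7676 m
Sighting distance = 51.9444 * 7 = 363.6111 m
S = 1873.7676 + 363.6111 = 2237.4 m

2237.4


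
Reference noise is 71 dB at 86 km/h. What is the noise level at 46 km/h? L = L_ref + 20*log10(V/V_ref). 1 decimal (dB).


V/V_ref = 46 / 86 = 0.534884
log10(0.534884) = -0.271741
20 * -0.271741 = -5.4348
L = 71 + -5.4348 = 65.6 dB

65.6


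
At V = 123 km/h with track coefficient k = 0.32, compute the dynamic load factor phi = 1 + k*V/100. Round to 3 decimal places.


phi = 1 + k * V / 100
phi = 1 + 0.32 * 123 / 100
phi = 1 + 0.3936
phi = 1.394

1.394


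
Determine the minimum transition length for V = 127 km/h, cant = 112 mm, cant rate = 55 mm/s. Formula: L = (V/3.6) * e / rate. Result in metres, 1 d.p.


Convert speed: V = 127 / 3.6 = 35.2778 m/s
L = 35.2778 * 112 / 55
L = 3951.1111 / 55
L = 71.8 m

71.8


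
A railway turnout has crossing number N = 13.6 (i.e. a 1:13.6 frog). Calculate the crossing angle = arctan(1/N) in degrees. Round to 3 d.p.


1/N = 1/13.6 = 0.073529
angle = arctan(0.073529) = 0.073397 rad
angle = 0.073397 * 180/pi = 4.205 degrees

4.205


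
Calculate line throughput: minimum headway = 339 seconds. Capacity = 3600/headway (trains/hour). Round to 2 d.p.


Capacity = 3600 / headway
Capacity = 3600 / 339
Capacity = 10.62 trains/hour

10.62


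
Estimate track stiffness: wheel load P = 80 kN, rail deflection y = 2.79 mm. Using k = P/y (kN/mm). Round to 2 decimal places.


Track stiffness k = P / y
k = 80 / 2.79
k = 28.67 kN/mm

28.67


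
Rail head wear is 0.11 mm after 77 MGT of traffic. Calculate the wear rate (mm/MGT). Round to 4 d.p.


Wear rate = total wear / cumulative tonnage
Rate = 0.11 / 77
Rate = 0.0014 mm/MGT

0.0014


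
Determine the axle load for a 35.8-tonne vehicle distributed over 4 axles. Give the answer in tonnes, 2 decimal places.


Load per axle = total weight / number of axles
Load = 35.8 / 4
Load = 8.95 tonnes

8.95


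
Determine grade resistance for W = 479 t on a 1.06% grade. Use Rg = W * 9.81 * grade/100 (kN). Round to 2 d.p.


Rg = W * 9.81 * grade / 100
Rg = 479 * 9.81 * 1.06 / 100
Rg = 4698.99 * 0.0106
Rg = 49.81 kN

49.81


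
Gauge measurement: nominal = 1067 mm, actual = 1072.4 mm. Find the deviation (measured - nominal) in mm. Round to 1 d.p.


Deviation = measured - nominal
Deviation = 1072.4 - 1067
Deviation = 5.4 mm

5.4


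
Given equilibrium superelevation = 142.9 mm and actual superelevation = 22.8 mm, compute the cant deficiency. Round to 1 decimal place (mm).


Cant deficiency = equilibrium cant - actual cant
CD = 142.9 - 22.8
CD = 120.1 mm

120.1


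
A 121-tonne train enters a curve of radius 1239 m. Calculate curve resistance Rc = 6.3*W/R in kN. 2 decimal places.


Rc = 6.3 * W / R
Rc = 6.3 * 121 / 1239
Rc = 762.3 / 1239
Rc = 0.62 kN

0.62


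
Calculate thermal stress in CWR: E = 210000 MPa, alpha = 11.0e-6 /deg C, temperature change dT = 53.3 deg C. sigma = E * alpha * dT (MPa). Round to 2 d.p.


sigma = E * alpha * dT
sigma = 210000 * 11.0e-6 * 53.3
sigma = 2.31 * 53.3
sigma = 123.12 MPa

123.12


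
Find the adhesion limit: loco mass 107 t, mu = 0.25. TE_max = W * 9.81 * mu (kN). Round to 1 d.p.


TE_max = W * g * mu
TE_max = 107 * 9.81 * 0.25
TE_max = 1049.67 * 0.25
TE_max = 262.4 kN

262.4


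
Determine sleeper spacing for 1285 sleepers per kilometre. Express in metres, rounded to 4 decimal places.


Spacing = 1000 m / number of sleepers
Spacing = 1000 / 1285
Spacing = 0.7782 m

0.7782


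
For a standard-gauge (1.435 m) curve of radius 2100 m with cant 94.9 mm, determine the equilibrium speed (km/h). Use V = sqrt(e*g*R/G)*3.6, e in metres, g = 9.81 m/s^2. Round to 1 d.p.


Convert cant: e = 94.9 mm = 0.0949 m
V_ms = sqrt(0.0949 * 9.81 * 2100 / 1.435)
V_ms = sqrt(1362.393659) = 36.9106 m/s
V = 36.9106 * 3.6 = 132.9 km/h

132.9


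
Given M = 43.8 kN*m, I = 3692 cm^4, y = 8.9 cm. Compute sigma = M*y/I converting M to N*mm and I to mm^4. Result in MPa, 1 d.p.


Convert units:
M = 43.8 kN*m = 43800000 N*mm
y = 8.9 cm = 89 mm
I = 3692 cm^4 = 36920000 mm^4
sigma = 43800000 * 89 / 36920000
sigma = 105.6 MPa

105.6


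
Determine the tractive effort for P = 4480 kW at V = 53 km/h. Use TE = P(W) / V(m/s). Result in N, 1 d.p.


Convert: P = 4480 kW = 4480000 W
V = 53 / 3.6 = 14.7222 m/s
TE = 4480000 / 14.7222
TE = 304301.9 N

304301.9


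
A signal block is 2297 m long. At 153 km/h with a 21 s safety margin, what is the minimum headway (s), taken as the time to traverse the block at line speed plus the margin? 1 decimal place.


V = 153 / 3.6 = 42.5 m/s
Block traversal time = 2297 / 42.5 = 54.0471 s
Headway = 54.0471 + 21
Headway = 75.0 s

75.0


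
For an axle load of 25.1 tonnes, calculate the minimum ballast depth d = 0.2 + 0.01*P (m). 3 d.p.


d = 0.2 + 0.01 * 25.1
d = 0.2 + 0.251
d = 0.451 m

0.451


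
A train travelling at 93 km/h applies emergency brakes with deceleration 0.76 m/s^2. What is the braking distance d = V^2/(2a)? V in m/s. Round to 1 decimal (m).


Convert speed: V = 93 / 3.6 = 25.8333 m/s
V^2 = 667.3611
d = 667.3611 / (2 * 0.76)
d = 667.3611 / 1.52
d = 439.1 m

439.1


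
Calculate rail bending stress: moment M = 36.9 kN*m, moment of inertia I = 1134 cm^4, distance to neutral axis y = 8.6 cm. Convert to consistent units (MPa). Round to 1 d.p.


Convert units:
M = 36.9 kN*m = 36900000 N*mm
y = 8.6 cm = 86 mm
I = 1134 cm^4 = 11340000 mm^4
sigma = 36900000 * 86 / 11340000
sigma = 279.8 MPa

279.8


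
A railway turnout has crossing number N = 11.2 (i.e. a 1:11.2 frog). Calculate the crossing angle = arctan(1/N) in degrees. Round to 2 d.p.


1/N = 1/11.2 = 0.089286
angle = arctan(0.089286) = 0.08905 rad
angle = 0.08905 * 180/pi = 5.10 degrees

5.10


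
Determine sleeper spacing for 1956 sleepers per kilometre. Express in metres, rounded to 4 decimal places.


Spacing = 1000 m / number of sleepers
Spacing = 1000 / 1956
Spacing = 0.5112 m

0.5112


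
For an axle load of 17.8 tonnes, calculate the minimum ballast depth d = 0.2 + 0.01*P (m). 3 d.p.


d = 0.2 + 0.01 * 17.8
d = 0.2 + 0.178
d = 0.378 m

0.378


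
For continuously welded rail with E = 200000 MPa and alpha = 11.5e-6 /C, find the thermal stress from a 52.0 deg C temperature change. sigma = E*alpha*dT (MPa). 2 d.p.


sigma = E * alpha * dT
sigma = 200000 * 11.5e-6 * 52.0
sigma = 2.3 * 52.0
sigma = 119.60 MPa

119.60


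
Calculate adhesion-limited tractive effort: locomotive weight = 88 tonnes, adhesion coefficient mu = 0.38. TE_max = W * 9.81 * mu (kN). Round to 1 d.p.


TE_max = W * g * mu
TE_max = 88 * 9.81 * 0.38
TE_max = 863.28 * 0.38
TE_max = 328.0 kN

328.0


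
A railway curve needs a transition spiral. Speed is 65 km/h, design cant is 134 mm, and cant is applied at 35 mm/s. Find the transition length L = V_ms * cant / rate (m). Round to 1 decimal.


Convert speed: V = 65 / 3.6 = 18.0556 m/s
L = 18.0556 * 134 / 35
L = 2419.4444 / 35
L = 69.1 m

69.1


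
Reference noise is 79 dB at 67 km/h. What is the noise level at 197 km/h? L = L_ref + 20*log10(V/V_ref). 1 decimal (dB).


V/V_ref = 197 / 67 = 2.940299
log10(2.940299) = 0.468391
20 * 0.468391 = 9.3678
L = 79 + 9.3678 = 88.4 dB

88.4


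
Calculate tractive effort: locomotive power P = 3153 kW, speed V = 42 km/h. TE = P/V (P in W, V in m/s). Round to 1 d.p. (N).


Convert: P = 3153 kW = 3153000 W
V = 42 / 3.6 = 11.6667 m/s
TE = 3153000 / 11.6667
TE = 270257.1 N

270257.1


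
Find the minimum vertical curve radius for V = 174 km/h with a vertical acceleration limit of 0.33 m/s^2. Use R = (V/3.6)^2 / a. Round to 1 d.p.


Convert speed: V = 174 / 3.6 = 48.3333 m/s
V^2 = 2336.1111 m^2/s^2
R_v = 2336.1111 / 0.33
R_v = 7079.1 m

7079.1


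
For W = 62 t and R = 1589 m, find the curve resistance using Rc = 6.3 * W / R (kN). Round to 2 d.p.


Rc = 6.3 * W / R
Rc = 6.3 * 62 / 1589
Rc = 390.6 / 1589
Rc = 0.25 kN

0.25


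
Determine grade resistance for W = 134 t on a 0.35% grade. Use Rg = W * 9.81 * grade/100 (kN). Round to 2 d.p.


Rg = W * 9.81 * grade / 100
Rg = 134 * 9.81 * 0.35 / 100
Rg = 1314.54 * 0.0035
Rg = 4.60 kN

4.60


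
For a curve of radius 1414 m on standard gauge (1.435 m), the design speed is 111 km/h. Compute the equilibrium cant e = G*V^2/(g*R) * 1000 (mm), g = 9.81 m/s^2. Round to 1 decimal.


Convert speed: V = 111 / 3.6 = 30.8333 m/s
Apply formula: e = 1.435 * 30.8333^2 / (9.81 * 1414)
e = 1.435 * 950.6944 / 13871.34
e = 0.09835 m = 98.4 mm

98.4


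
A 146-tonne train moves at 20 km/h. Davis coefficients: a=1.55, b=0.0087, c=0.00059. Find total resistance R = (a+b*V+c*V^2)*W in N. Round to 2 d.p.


b*V = 0.0087 * 20 = 0.174
c*V^2 = 0.00059 * 400 = 0.236
R_per_t = 1.55 + 0.174 + 0.236 = 1.96 N/t
R_total = 1.96 * 146 = 286.16 N

286.16


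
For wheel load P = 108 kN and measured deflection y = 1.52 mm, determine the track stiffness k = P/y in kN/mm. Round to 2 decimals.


Track stiffness k = P / y
k = 108 / 1.52
k = 71.05 kN/mm

71.05


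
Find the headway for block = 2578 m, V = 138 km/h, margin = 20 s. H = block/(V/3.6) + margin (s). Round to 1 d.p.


V = 138 / 3.6 = 38.3333 m/s
Block traversal time = 2578 / 38.3333 = 67.2522 s
Headway = 67.2522 + 20
Headway = 87.3 s

87.3


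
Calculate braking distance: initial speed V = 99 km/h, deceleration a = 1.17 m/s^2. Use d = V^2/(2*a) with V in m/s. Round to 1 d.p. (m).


Convert speed: V = 99 / 3.6 = 27.5 m/s
V^2 = 756.25
d = 756.25 / (2 * 1.17)
d = 756.25 / 2.34
d = 323.2 m

323.2


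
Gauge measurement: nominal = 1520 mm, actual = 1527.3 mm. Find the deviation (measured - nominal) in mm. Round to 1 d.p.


Deviation = measured - nominal
Deviation = 1527.3 - 1520
Deviation = 7.3 mm

7.3


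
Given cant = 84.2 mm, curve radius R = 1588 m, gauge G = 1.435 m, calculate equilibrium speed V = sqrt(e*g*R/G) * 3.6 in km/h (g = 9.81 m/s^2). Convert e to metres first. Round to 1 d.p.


Convert cant: e = 84.2 mm = 0.0842 m
V_ms = sqrt(0.0842 * 9.81 * 1588 / 1.435)
V_ms = sqrt(914.070506) = 30.2336 m/s
V = 30.2336 * 3.6 = 108.8 km/h

108.8


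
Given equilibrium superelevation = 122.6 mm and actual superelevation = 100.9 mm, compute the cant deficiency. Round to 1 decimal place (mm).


Cant deficiency = equilibrium cant - actual cant
CD = 122.6 - 100.9
CD = 21.7 mm

21.7


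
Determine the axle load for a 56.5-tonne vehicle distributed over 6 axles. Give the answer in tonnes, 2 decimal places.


Load per axle = total weight / number of axles
Load = 56.5 / 6
Load = 9.42 tonnes

9.42


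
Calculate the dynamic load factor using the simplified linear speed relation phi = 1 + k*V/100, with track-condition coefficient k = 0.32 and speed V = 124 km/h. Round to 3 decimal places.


phi = 1 + k * V / 100
phi = 1 + 0.32 * 124 / 100
phi = 1 + 0.3968
phi = 1.397

1.397


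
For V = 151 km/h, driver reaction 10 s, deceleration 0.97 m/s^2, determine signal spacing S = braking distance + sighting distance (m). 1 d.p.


V = 151 / 3.6 = 41.9444 m/s
Braking distance = 41.9444^2 / (2*0.97) = 906.8744 m
Sighting distance = 41.9444 * 10 = 419.4444 m
S = 906.8744 + 419.4444 = 1326.3 m

1326.3


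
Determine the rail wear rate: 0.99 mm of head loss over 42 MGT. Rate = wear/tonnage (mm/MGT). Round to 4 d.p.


Wear rate = total wear / cumulative tonnage
Rate = 0.99 / 42
Rate = 0.0236 mm/MGT

0.0236


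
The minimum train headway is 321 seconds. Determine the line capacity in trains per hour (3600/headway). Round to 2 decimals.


Capacity = 3600 / headway
Capacity = 3600 / 321
Capacity = 11.21 trains/hour

11.21


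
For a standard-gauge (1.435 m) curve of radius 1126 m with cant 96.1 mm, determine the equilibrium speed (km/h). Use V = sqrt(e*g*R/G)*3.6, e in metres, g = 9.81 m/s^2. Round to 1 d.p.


Convert cant: e = 96.1 mm = 0.0961 m
V_ms = sqrt(0.0961 * 9.81 * 1126 / 1.435)
V_ms = sqrt(739.739628) = 27.1982 m/s
V = 27.1982 * 3.6 = 97.9 km/h

97.9


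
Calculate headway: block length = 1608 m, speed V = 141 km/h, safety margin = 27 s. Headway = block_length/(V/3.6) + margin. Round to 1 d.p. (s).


V = 141 / 3.6 = 39.1667 m/s
Block traversal time = 1608 / 39.1667 = 41.0553 s
Headway = 41.0553 + 27
Headway = 68.1 s

68.1


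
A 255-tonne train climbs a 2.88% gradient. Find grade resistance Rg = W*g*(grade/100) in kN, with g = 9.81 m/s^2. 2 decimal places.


Rg = W * 9.81 * grade / 100
Rg = 255 * 9.81 * 2.88 / 100
Rg = 2501.55 * 0.0288
Rg = 72.04 kN

72.04


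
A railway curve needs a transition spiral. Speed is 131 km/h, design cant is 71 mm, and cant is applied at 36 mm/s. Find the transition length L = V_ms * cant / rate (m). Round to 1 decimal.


Convert speed: V = 131 / 3.6 = 36.3889 m/s
L = 36.3889 * 71 / 36
L = 2583.6111 / 36
L = 71.8 m

71.8


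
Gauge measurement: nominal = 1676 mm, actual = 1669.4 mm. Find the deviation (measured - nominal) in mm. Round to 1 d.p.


Deviation = measured - nominal
Deviation = 1669.4 - 1676
Deviation = -6.6 mm

-6.6


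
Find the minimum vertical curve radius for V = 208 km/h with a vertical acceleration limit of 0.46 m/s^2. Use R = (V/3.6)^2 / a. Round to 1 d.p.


Convert speed: V = 208 / 3.6 = 57.7778 m/s
V^2 = 3338.2716 m^2/s^2
R_v = 3338.2716 / 0.46
R_v = 7257.1 m

7257.1


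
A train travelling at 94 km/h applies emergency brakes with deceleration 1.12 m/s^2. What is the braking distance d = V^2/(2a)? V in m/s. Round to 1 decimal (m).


Convert speed: V = 94 / 3.6 = 26.1111 m/s
V^2 = 681.7901
d = 681.7901 / (2 * 1.12)
d = 681.7901 / 2.24
d = 304.4 m

304.4


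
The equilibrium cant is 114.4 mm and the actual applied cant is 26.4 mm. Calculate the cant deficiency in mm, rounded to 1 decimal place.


Cant deficiency = equilibrium cant - actual cant
CD = 114.4 - 26.4
CD = 88.0 mm

88.0


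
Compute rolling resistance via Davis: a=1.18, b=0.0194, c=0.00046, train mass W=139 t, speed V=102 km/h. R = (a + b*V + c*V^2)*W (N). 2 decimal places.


b*V = 0.0194 * 102 = 1.9788
c*V^2 = 0.00046 * 10404 = 4.78584
R_per_t = 1.18 + 1.9788 + 4.78584 = 7.94464 N/t
R_total = 7.94464 * 139 = 1104.30 N

1104.30


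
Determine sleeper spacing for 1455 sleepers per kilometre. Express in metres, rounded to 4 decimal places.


Spacing = 1000 m / number of sleepers
Spacing = 1000 / 1455
Spacing = 0.6873 m

0.6873


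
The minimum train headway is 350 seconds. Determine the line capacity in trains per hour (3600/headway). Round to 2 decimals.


Capacity = 3600 / headway
Capacity = 3600 / 350
Capacity = 10.29 trains/hour

10.29


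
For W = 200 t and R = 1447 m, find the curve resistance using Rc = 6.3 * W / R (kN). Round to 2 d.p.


Rc = 6.3 * W / R
Rc = 6.3 * 200 / 1447
Rc = 1260.0 / 1447
Rc = 0.87 kN

0.87


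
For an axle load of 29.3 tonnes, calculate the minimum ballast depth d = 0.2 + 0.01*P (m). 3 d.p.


d = 0.2 + 0.01 * 29.3
d = 0.2 + 0.293
d = 0.493 m

0.493


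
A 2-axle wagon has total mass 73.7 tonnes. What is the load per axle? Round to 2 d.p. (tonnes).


Load per axle = total weight / number of axles
Load = 73.7 / 2
Load = 36.85 tonnes

36.85


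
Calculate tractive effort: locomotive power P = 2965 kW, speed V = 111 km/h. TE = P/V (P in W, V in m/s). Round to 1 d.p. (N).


Convert: P = 2965 kW = 2965000 W
V = 111 / 3.6 = 30.8333 m/s
TE = 2965000 / 30.8333
TE = 96162.2 N

96162.2


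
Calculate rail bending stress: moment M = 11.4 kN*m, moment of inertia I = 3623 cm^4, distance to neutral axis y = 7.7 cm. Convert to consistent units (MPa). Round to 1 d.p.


Convert units:
M = 11.4 kN*m = 11400000 N*mm
y = 7.7 cm = 77 mm
I = 3623 cm^4 = 36230000 mm^4
sigma = 11400000 * 77 / 36230000
sigma = 24.2 MPa

24.2


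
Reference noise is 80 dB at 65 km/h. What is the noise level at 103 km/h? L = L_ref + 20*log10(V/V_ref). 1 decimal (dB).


V/V_ref = 103 / 65 = 1.584615
log10(1.584615) = 0.199924
20 * 0.199924 = 3.9985
L = 80 + 3.9985 = 84.0 dB

84.0


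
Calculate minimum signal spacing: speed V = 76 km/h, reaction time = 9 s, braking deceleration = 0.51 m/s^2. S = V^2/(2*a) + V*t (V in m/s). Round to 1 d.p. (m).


V = 76 / 3.6 = 21.1111 m/s
Braking distance = 21.1111^2 / (2*0.51) = 436.9402 m
Sighting distance = 21.1111 * 9 = 190.0 m
S = 436.9402 + 190.0 = 626.9 m

626.9


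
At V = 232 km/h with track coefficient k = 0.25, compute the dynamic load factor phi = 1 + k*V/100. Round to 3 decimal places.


phi = 1 + k * V / 100
phi = 1 + 0.25 * 232 / 100
phi = 1 + 0.58
phi = 1.580

1.580


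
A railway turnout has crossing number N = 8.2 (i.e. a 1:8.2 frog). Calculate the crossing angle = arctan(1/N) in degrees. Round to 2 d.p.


1/N = 1/8.2 = 0.121951
angle = arctan(0.121951) = 0.121352 rad
angle = 0.121352 * 180/pi = 6.95 degrees

6.95


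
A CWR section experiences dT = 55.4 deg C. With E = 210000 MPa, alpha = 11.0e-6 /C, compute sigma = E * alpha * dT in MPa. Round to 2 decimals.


sigma = E * alpha * dT
sigma = 210000 * 11.0e-6 * 55.4
sigma = 2.31 * 55.4
sigma = 127.97 MPa

127.97


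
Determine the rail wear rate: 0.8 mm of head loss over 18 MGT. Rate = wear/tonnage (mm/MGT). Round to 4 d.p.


Wear rate = total wear / cumulative tonnage
Rate = 0.8 / 18
Rate = 0.0444 mm/MGT

0.0444


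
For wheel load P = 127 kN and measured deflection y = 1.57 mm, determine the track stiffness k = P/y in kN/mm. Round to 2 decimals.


Track stiffness k = P / y
k = 127 / 1.57
k = 80.89 kN/mm

80.89


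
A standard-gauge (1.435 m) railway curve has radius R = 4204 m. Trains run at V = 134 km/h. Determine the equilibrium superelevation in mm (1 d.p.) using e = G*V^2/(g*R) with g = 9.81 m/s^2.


Convert speed: V = 134 / 3.6 = 37.2222 m/s
Apply formula: e = 1.435 * 37.2222^2 / (9.81 * 4204)
e = 1.435 * 1385.4938 / 41241.24
e = 0.048209 m = 48.2 mm

48.2


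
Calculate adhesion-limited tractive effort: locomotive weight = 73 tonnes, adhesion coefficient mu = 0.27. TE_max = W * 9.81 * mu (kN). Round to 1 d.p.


TE_max = W * g * mu
TE_max = 73 * 9.81 * 0.27
TE_max = 716.13 * 0.27
TE_max = 193.4 kN

193.4


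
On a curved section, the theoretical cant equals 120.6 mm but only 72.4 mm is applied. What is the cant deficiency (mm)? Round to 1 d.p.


Cant deficiency = equilibrium cant - actual cant
CD = 120.6 - 72.4
CD = 48.2 mm

48.2


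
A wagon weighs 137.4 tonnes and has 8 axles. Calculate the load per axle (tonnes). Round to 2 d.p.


Load per axle = total weight / number of axles
Load = 137.4 / 8
Load = 17.18 tonnes

17.18


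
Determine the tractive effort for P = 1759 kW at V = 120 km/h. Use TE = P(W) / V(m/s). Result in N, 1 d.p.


Convert: P = 1759 kW = 1759000 W
V = 120 / 3.6 = 33.3333 m/s
TE = 1759000 / 33.3333
TE = 52770.0 N

52770.0


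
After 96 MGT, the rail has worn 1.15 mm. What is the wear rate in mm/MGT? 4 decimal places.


Wear rate = total wear / cumulative tonnage
Rate = 1.15 / 96
Rate = 0.0120 mm/MGT

0.0120


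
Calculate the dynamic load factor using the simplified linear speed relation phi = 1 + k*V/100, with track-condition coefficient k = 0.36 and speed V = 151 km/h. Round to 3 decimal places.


phi = 1 + k * V / 100
phi = 1 + 0.36 * 151 / 100
phi = 1 + 0.5436
phi = 1.544

1.544


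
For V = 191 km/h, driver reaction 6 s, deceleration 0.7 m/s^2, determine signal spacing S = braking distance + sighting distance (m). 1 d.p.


V = 191 / 3.6 = 53.0556 m/s
Braking distance = 53.0556^2 / (2*0.7) = 2010.6371 m
Sighting distance = 53.0556 * 6 = 318.3333 m
S = 2010.6371 + 318.3333 = 2329.0 m

2329.0


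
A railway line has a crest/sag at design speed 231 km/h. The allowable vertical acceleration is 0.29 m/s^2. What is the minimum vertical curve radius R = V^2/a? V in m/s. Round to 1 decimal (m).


Convert speed: V = 231 / 3.6 = 64.1667 m/s
V^2 = 4117.3611 m^2/s^2
R_v = 4117.3611 / 0.29
R_v = 14197.8 m

14197.8


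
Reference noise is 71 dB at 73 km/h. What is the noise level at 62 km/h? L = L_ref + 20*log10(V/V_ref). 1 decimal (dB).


V/V_ref = 62 / 73 = 0.849315
log10(0.849315) = -0.070931
20 * -0.070931 = -1.4186
L = 71 + -1.4186 = 69.6 dB

69.6


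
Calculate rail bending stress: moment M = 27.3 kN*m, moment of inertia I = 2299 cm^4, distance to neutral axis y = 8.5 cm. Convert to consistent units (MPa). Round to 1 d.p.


Convert units:
M = 27.3 kN*m = 27300000 N*mm
y = 8.5 cm = 85 mm
I = 2299 cm^4 = 22990000 mm^4
sigma = 27300000 * 85 / 22990000
sigma = 100.9 MPa

100.9


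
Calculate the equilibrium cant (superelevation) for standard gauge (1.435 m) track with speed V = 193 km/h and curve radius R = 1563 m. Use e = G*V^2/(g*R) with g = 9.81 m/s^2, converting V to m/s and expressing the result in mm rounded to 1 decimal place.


Convert speed: V = 193 / 3.6 = 53.6111 m/s
Apply formula: e = 1.435 * 53.6111^2 / (9.81 * 1563)
e = 1.435 * 2874.1512 / 15333.03
e = 0.268988 m = 269.0 mm

269.0


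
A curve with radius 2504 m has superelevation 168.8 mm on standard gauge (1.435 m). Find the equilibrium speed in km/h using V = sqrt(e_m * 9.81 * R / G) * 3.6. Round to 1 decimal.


Convert cant: e = 168.8 mm = 0.1688 m
V_ms = sqrt(0.1688 * 9.81 * 2504 / 1.435)
V_ms = sqrt(2889.507813) = 53.7541 m/s
V = 53.7541 * 3.6 = 193.5 km/h

193.5


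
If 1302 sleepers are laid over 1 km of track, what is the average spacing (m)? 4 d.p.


Spacing = 1000 m / number of sleepers
Spacing = 1000 / 1302
Spacing = 0.7680 m

0.7680


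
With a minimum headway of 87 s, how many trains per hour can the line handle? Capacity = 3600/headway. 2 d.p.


Capacity = 3600 / headway
Capacity = 3600 / 87
Capacity = 41.38 trains/hour

41.38


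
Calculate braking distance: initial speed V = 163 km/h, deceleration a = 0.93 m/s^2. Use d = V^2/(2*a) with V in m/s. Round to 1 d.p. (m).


Convert speed: V = 163 / 3.6 = 45.2778 m/s
V^2 = 2050.0772
d = 2050.0772 / (2 * 0.93)
d = 2050.0772 / 1.86
d = 1102.2 m

1102.2


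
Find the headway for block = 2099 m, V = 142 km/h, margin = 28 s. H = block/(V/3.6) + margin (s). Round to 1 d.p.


V = 142 / 3.6 = 39.4444 m/s
Block traversal time = 2099 / 39.4444 = 53.2141 s
Headway = 53.2141 + 28
Headway = 81.2 s

81.2


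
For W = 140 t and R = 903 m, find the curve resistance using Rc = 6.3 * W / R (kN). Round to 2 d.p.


Rc = 6.3 * W / R
Rc = 6.3 * 140 / 903
Rc = 882.0 / 903
Rc = 0.98 kN

0.98


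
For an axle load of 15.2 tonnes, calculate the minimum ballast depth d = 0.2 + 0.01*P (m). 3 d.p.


d = 0.2 + 0.01 * 15.2
d = 0.2 + 0.152
d = 0.352 m

0.352


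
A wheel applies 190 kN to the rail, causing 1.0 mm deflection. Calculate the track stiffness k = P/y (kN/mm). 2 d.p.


Track stiffness k = P / y
k = 190 / 1.0
k = 190.00 kN/mm

190.00


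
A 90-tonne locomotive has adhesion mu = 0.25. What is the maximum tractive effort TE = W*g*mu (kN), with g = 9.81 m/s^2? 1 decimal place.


TE_max = W * g * mu
TE_max = 90 * 9.81 * 0.25
TE_max = 882.9 * 0.25
TE_max = 220.7 kN

220.7


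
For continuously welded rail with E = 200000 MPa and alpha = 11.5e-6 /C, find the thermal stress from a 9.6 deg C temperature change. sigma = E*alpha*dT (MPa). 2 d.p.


sigma = E * alpha * dT
sigma = 200000 * 11.5e-6 * 9.6
sigma = 2.3 * 9.6
sigma = 22.08 MPa

22.08


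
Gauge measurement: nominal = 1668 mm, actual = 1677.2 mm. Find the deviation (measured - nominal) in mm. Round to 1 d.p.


Deviation = measured - nominal
Deviation = 1677.2 - 1668
Deviation = 9.2 mm

9.2


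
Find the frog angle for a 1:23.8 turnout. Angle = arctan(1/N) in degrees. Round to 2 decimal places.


1/N = 1/23.8 = 0.042017
angle = arctan(0.042017) = 0.041992 rad
angle = 0.041992 * 180/pi = 2.41 degrees

2.41


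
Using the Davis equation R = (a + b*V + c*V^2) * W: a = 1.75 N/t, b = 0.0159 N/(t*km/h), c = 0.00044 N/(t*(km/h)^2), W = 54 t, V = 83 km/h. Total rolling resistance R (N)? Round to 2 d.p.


b*V = 0.0159 * 83 = 1.3197
c*V^2 = 0.00044 * 6889 = 3.03116
R_per_t = 1.75 + 1.3197 + 3.03116 = 6.10086 N/t
R_total = 6.10086 * 54 = 329.45 N

329.45


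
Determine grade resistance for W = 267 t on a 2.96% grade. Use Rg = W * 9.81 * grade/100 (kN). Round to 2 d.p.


Rg = W * 9.81 * grade / 100
Rg = 267 * 9.81 * 2.96 / 100
Rg = 2619.27 * 0.0296
Rg = 77.53 kN

77.53


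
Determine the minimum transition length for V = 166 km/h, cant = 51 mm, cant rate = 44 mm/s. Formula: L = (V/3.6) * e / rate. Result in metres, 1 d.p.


Convert speed: V = 166 / 3.6 = 46.1111 m/s
L = 46.1111 * 51 / 44
L = 2351.6667 / 44
L = 53.4 m

53.4


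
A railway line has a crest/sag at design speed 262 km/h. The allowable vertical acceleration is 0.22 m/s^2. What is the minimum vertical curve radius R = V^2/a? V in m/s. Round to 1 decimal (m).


Convert speed: V = 262 / 3.6 = 72.7778 m/s
V^2 = 5296.6049 m^2/s^2
R_v = 5296.6049 / 0.22
R_v = 24075.5 m

24075.5


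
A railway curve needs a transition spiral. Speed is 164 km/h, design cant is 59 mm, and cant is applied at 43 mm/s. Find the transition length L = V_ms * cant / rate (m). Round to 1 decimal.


Convert speed: V = 164 / 3.6 = 45.5556 m/s
L = 45.5556 * 59 / 43
L = 2687.7778 / 43
L = 62.5 m

62.5


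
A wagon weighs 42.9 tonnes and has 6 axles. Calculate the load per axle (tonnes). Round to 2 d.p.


Load per axle = total weight / number of axles
Load = 42.9 / 6
Load = 7.15 tonnes

7.15


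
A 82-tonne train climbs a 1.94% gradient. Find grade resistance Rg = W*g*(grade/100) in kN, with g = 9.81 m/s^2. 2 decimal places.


Rg = W * 9.81 * grade / 100
Rg = 82 * 9.81 * 1.94 / 100
Rg = 804.42 * 0.0194
Rg = 15.61 kN

15.61


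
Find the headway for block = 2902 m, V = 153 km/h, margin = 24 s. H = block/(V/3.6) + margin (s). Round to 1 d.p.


V = 153 / 3.6 = 42.5 m/s
Block traversal time = 2902 / 42.5 = 68.2824 s
Headway = 68.2824 + 24
Headway = 92.3 s

92.3


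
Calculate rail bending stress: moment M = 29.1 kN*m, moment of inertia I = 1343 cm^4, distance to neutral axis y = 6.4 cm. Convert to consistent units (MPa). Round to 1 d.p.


Convert units:
M = 29.1 kN*m = 29100000 N*mm
y = 6.4 cm = 64 mm
I = 1343 cm^4 = 13430000 mm^4
sigma = 29100000 * 64 / 13430000
sigma = 138.7 MPa

138.7


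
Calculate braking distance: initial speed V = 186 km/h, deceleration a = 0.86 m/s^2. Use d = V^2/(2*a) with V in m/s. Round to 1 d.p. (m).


Convert speed: V = 186 / 3.6 = 51.6667 m/s
V^2 = 2669.4444
d = 2669.4444 / (2 * 0.86)
d = 2669.4444 / 1.72
d = 1552.0 m

1552.0


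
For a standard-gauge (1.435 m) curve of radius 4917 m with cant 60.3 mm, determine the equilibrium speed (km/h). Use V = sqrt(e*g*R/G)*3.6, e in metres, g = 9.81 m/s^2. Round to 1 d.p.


Convert cant: e = 60.3 mm = 0.0603 m
V_ms = sqrt(0.0603 * 9.81 * 4917 / 1.435)
V_ms = sqrt(2026.910753) = 45.0212 m/s
V = 45.0212 * 3.6 = 162.1 km/h

162.1


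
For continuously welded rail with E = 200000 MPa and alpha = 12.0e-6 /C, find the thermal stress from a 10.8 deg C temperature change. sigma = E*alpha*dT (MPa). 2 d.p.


sigma = E * alpha * dT
sigma = 200000 * 12.0e-6 * 10.8
sigma = 2.4 * 10.8
sigma = 25.92 MPa

25.92


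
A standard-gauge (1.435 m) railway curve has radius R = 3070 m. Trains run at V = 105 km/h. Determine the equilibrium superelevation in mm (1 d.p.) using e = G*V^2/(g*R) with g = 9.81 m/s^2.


Convert speed: V = 105 / 3.6 = 29.1667 m/s
Apply formula: e = 1.435 * 29.1667^2 / (9.81 * 3070)
e = 1.435 * 850.6944 / 30116.7
e = 0.040534 m = 40.5 mm

40.5


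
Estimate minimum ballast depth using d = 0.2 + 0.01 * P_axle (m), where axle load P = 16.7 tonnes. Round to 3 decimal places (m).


d = 0.2 + 0.01 * 16.7
d = 0.2 + 0.167
d = 0.367 m

0.367


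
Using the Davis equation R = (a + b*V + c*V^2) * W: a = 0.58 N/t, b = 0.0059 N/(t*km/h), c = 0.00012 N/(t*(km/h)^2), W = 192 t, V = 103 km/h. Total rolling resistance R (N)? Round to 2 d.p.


b*V = 0.0059 * 103 = 0.6077
c*V^2 = 0.00012 * 10609 = 1.27308
R_per_t = 0.58 + 0.6077 + 1.27308 = 2.46078 N/t
R_total = 2.46078 * 192 = 472.47 N

472.47


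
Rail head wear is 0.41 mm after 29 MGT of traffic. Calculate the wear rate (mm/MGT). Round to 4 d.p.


Wear rate = total wear / cumulative tonnage
Rate = 0.41 / 29
Rate = 0.0141 mm/MGT

0.0141


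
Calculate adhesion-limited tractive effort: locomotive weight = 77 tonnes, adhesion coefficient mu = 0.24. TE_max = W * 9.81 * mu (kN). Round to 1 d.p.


TE_max = W * g * mu
TE_max = 77 * 9.81 * 0.24
TE_max = 755.37 * 0.24
TE_max = 181.3 kN

181.3


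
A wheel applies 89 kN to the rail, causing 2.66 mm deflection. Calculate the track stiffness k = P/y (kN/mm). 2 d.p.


Track stiffness k = P / y
k = 89 / 2.66
k = 33.46 kN/mm

33.46


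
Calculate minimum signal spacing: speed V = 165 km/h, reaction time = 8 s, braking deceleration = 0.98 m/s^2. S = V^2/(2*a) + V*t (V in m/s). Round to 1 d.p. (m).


V = 165 / 3.6 = 45.8333 m/s
Braking distance = 45.8333^2 / (2*0.98) = 1071.7829 m
Sighting distance = 45.8333 * 8 = 366.6667 m
S = 1071.7829 + 366.6667 = 1438.4 m

1438.4


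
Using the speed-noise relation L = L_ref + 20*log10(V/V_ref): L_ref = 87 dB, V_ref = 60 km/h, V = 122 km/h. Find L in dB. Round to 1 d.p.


V/V_ref = 122 / 60 = 2.033333
log10(2.033333) = 0.308209
20 * 0.308209 = 6.1642
L = 87 + 6.1642 = 93.2 dB

93.2


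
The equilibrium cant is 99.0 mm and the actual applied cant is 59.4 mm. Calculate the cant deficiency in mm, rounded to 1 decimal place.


Cant deficiency = equilibrium cant - actual cant
CD = 99.0 - 59.4
CD = 39.6 mm

39.6


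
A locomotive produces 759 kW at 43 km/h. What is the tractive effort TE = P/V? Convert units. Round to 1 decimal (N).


Convert: P = 759 kW = 759000 W
V = 43 / 3.6 = 11.9444 m/s
TE = 759000 / 11.9444
TE = 63544.2 N

63544.2


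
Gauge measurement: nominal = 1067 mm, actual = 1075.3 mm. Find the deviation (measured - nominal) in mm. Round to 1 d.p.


Deviation = measured - nominal
Deviation = 1075.3 - 1067
Deviation = 8.3 mm

8.3


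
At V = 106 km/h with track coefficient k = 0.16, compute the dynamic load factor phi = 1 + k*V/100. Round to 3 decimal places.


phi = 1 + k * V / 100
phi = 1 + 0.16 * 106 / 100
phi = 1 + 0.1696
phi = 1.170

1.170


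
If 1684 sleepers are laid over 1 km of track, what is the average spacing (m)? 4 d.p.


Spacing = 1000 m / number of sleepers
Spacing = 1000 / 1684
Spacing = 0.5938 m

0.5938


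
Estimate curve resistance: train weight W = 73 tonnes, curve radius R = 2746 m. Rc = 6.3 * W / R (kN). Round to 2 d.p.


Rc = 6.3 * W / R
Rc = 6.3 * 73 / 2746
Rc = 459.9 / 2746
Rc = 0.17 kN

0.17


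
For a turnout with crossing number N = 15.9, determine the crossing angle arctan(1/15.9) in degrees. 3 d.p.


1/N = 1/15.9 = 0.062893
angle = arctan(0.062893) = 0.06281 rad
angle = 0.06281 * 180/pi = 3.599 degrees

3.599


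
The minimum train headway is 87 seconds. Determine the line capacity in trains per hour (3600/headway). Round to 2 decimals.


Capacity = 3600 / headway
Capacity = 3600 / 87
Capacity = 41.38 trains/hour

41.38


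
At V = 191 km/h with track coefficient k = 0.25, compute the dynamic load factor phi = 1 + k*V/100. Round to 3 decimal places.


phi = 1 + k * V / 100
phi = 1 + 0.25 * 191 / 100
phi = 1 + 0.4775
phi = 1.478

1.478


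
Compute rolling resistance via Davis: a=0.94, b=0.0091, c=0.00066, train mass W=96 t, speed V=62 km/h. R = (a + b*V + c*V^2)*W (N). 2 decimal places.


b*V = 0.0091 * 62 = 0.5642
c*V^2 = 0.00066 * 3844 = 2.53704
R_per_t = 0.94 + 0.5642 + 2.53704 = 4.04124 N/t
R_total = 4.04124 * 96 = 387.96 N

387.96


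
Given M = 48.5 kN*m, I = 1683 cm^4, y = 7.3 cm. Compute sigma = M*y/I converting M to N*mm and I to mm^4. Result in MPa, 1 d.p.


Convert units:
M = 48.5 kN*m = 48500000 N*mm
y = 7.3 cm = 73 mm
I = 1683 cm^4 = 16830000 mm^4
sigma = 48500000 * 73 / 16830000
sigma = 210.4 MPa

210.4


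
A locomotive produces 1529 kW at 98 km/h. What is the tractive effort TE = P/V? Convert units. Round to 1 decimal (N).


Convert: P = 1529 kW = 1529000 W
V = 98 / 3.6 = 27.2222 m/s
TE = 1529000 / 27.2222
TE = 56167.3 N

56167.3
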